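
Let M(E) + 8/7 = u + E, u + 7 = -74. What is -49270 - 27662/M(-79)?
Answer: -27691463/564 ≈ -49098.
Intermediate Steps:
u = -81 (u = -7 - 74 = -81)
M(E) = -575/7 + E (M(E) = -8/7 + (-81 + E) = -575/7 + E)
-49270 - 27662/M(-79) = -49270 - 27662/(-575/7 - 79) = -49270 - 27662/(-1128/7) = -49270 - 27662*(-7)/1128 = -49270 - 1*(-96817/564) = -49270 + 96817/564 = -27691463/564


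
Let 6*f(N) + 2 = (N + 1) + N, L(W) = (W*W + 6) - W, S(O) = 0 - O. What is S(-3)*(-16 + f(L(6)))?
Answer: -25/2 ≈ -12.500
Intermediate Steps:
S(O) = -O
L(W) = 6 + W² - W (L(W) = (W² + 6) - W = (6 + W²) - W = 6 + W² - W)
f(N) = -⅙ + N/3 (f(N) = -⅓ + ((N + 1) + N)/6 = -⅓ + ((1 + N) + N)/6 = -⅓ + (1 + 2*N)/6 = -⅓ + (⅙ + N/3) = -⅙ + N/3)
S(-3)*(-16 + f(L(6))) = (-1*(-3))*(-16 + (-⅙ + (6 + 6² - 1*6)/3)) = 3*(-16 + (-⅙ + (6 + 36 - 6)/3)) = 3*(-16 + (-⅙ + (⅓)*36)) = 3*(-16 + (-⅙ + 12)) = 3*(-16 + 71/6) = 3*(-25/6) = -25/2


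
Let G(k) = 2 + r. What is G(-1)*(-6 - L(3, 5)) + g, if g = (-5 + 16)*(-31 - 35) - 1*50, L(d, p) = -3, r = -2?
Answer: -776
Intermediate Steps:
g = -776 (g = 11*(-66) - 50 = -726 - 50 = -776)
G(k) = 0 (G(k) = 2 - 2 = 0)
G(-1)*(-6 - L(3, 5)) + g = 0*(-6 - 1*(-3)) - 776 = 0*(-6 + 3) - 776 = 0*(-3) - 776 = 0 - 776 = -776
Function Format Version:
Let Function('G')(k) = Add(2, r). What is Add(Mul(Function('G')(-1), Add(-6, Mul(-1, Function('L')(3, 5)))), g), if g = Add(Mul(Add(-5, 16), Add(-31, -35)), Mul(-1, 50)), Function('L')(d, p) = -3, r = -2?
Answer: -776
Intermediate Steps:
g = -776 (g = Add(Mul(11, -66), -50) = Add(-726, -50) = -776)
Function('G')(k) = 0 (Function('G')(k) = Add(2, -2) = 0)
Add(Mul(Function('G')(-1), Add(-6, Mul(-1, Function('L')(3, 5)))), g) = Add(Mul(0, Add(-6, Mul(-1, -3))), -776) = Add(Mul(0, Add(-6, 3)), -776) = Add(Mul(0, -3), -776) = Add(0, -776) = -776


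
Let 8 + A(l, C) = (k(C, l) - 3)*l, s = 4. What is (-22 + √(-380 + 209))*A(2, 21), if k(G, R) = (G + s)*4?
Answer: -4092 + 558*I*√19 ≈ -4092.0 + 2432.3*I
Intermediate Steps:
k(G, R) = 16 + 4*G (k(G, R) = (G + 4)*4 = (4 + G)*4 = 16 + 4*G)
A(l, C) = -8 + l*(13 + 4*C) (A(l, C) = -8 + ((16 + 4*C) - 3)*l = -8 + (13 + 4*C)*l = -8 + l*(13 + 4*C))
(-22 + √(-380 + 209))*A(2, 21) = (-22 + √(-380 + 209))*(-8 + 13*2 + 4*21*2) = (-22 + √(-171))*(-8 + 26 + 168) = (-22 + 3*I*√19)*186 = -4092 + 558*I*√19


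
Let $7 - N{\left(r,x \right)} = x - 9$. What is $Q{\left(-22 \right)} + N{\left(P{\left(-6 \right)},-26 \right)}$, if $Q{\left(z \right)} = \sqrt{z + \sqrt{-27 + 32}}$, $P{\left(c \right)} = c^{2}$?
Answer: $42 + \sqrt{-22 + \sqrt{5}} \approx 42.0 + 4.4457 i$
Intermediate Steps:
$N{\left(r,x \right)} = 16 - x$ ($N{\left(r,x \right)} = 7 - \left(x - 9\right) = 7 - \left(-9 + x\right) = 16 - x$)
$Q{\left(z \right)} = \sqrt{z + \sqrt{5}}$
$Q{\left(-22 \right)} + N{\left(P{\left(-6 \right)},-26 \right)} = \sqrt{-22 + \sqrt{5}} + \left(16 - -26\right) = \sqrt{-22 + \sqrt{5}} + \left(16 + 26\right) = \sqrt{-22 + \sqrt{5}} + 42 = 42 + \sqrt{-22 + \sqrt{5}}$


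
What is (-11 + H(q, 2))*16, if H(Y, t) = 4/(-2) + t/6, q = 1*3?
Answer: -608/3 ≈ -202.67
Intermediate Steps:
q = 3
H(Y, t) = -2 + t/6 (H(Y, t) = 4*(-1/2) + t*(1/6) = -2 + t/6)
(-11 + H(q, 2))*16 = (-11 + (-2 + (1/6)*2))*16 = (-11 + (-2 + 1/3))*16 = (-11 - 5/3)*16 = -38/3*16 = -608/3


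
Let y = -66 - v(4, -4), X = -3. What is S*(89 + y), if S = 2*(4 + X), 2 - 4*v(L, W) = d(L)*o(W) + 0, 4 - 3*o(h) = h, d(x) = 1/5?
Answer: 679/15 ≈ 45.267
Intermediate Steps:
d(x) = 1/5
o(h) = 4/3 - h/3
v(L, W) = 13/30 + W/60 (v(L, W) = 1/2 - ((4/3 - W/3)/5 + 0)/4 = 1/2 - ((4/15 - W/15) + 0)/4 = 1/2 - (4/15 - W/15)/4 = 1/2 + (-1/15 + W/60) = 13/30 + W/60)
y = -1991/30 (y = -66 - (13/30 + (1/60)*(-4)) = -66 - (13/30 - 1/15) = -66 - 1*11/30 = -66 - 11/30 = -1991/30 ≈ -66.367)
S = 2 (S = 2*(4 - 3) = 2*1 = 2)
S*(89 + y) = 2*(89 - 1991/30) = 2*(679/30) = 679/15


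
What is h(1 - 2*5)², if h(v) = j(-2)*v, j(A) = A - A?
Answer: 0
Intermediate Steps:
j(A) = 0
h(v) = 0 (h(v) = 0*v = 0)
h(1 - 2*5)² = 0² = 0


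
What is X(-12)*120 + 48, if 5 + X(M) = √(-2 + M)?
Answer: -552 + 120*I*√14 ≈ -552.0 + 449.0*I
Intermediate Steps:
X(M) = -5 + √(-2 + M)
X(-12)*120 + 48 = (-5 + √(-2 - 12))*120 + 48 = (-5 + √(-14))*120 + 48 = (-5 + I*√14)*120 + 48 = (-600 + 120*I*√14) + 48 = -552 + 120*I*√14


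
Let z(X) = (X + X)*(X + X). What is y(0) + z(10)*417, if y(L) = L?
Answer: 166800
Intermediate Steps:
z(X) = 4*X² (z(X) = (2*X)*(2*X) = 4*X²)
y(0) + z(10)*417 = 0 + (4*10²)*417 = 0 + (4*100)*417 = 0 + 400*417 = 0 + 166800 = 166800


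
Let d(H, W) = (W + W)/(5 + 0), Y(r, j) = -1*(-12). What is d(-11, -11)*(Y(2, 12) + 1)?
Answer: -286/5 ≈ -57.200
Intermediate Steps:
Y(r, j) = 12
d(H, W) = 2*W/5 (d(H, W) = (2*W)/5 = (2*W)*(⅕) = 2*W/5)
d(-11, -11)*(Y(2, 12) + 1) = ((⅖)*(-11))*(12 + 1) = -22/5*13 = -286/5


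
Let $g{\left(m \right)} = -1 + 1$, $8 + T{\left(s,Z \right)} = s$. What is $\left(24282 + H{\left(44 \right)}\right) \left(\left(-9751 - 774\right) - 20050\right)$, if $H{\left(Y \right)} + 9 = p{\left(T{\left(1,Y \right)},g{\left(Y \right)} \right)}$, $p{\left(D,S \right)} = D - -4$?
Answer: $-742055250$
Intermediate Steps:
$T{\left(s,Z \right)} = -8 + s$
$g{\left(m \right)} = 0$
$p{\left(D,S \right)} = 4 + D$ ($p{\left(D,S \right)} = D + 4 = 4 + D$)
$H{\left(Y \right)} = -12$ ($H{\left(Y \right)} = -9 + \left(4 + \left(-8 + 1\right)\right) = -9 + \left(4 - 7\right) = -9 - 3 = -12$)
$\left(24282 + H{\left(44 \right)}\right) \left(\left(-9751 - 774\right) - 20050\right) = \left(24282 - 12\right) \left(\left(-9751 - 774\right) - 20050\right) = 24270 \left(-10525 - 20050\right) = 24270 \left(-30575\right) = -742055250$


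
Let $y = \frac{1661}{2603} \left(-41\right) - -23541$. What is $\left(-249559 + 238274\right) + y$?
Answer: $\frac{31834267}{2603} \approx 12230.0$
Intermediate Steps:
$y = \frac{61209122}{2603}$ ($y = 1661 \cdot \frac{1}{2603} \left(-41\right) + 23541 = \frac{1661}{2603} \left(-41\right) + 23541 = - \frac{68101}{2603} + 23541 = \frac{61209122}{2603} \approx 23515.0$)
$\left(-249559 + 238274\right) + y = \left(-249559 + 238274\right) + \frac{61209122}{2603} = -11285 + \frac{61209122}{2603} = \frac{31834267}{2603}$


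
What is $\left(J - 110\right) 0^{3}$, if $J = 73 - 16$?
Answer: $0$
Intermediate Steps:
$J = 57$ ($J = 73 - 16 = 57$)
$\left(J - 110\right) 0^{3} = \left(57 - 110\right) 0^{3} = \left(-53\right) 0 = 0$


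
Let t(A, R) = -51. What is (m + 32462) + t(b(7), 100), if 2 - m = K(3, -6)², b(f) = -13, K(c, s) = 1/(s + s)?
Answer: 4667471/144 ≈ 32413.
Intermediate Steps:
K(c, s) = 1/(2*s)
m = 287/144 (m = 2 - ((½)/(-6))² = 2 - ((½)*(-⅙))² = 2 - (-1/12)² = 2 - 1*1/144 = 2 - 1/144 = 287/144 ≈ 1.9931)
(m + 32462) + t(b(7), 100) = (287/144 + 32462) - 51 = 4674815/144 - 51 = 4667471/144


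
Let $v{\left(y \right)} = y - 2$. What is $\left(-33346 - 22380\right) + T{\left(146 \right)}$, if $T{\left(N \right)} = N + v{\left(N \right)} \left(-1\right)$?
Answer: $-55724$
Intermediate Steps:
$v{\left(y \right)} = -2 + y$
$T{\left(N \right)} = 2$ ($T{\left(N \right)} = N + \left(-2 + N\right) \left(-1\right) = N - \left(-2 + N\right) = 2$)
$\left(-33346 - 22380\right) + T{\left(146 \right)} = \left(-33346 - 22380\right) + 2 = -55726 + 2 = -55724$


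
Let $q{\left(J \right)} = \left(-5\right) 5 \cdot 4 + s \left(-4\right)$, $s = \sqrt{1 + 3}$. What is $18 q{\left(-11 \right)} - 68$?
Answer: $-2012$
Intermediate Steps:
$s = 2$ ($s = \sqrt{4} = 2$)
$q{\left(J \right)} = -108$ ($q{\left(J \right)} = \left(-5\right) 5 \cdot 4 + 2 \left(-4\right) = \left(-25\right) 4 - 8 = -100 - 8 = -108$)
$18 q{\left(-11 \right)} - 68 = 18 \left(-108\right) - 68 = -1944 - 68 = -2012$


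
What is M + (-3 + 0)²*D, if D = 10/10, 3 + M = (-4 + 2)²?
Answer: 10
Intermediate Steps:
M = 1 (M = -3 + (-4 + 2)² = -3 + (-2)² = -3 + 4 = 1)
D = 1 (D = 10*(⅒) = 1)
M + (-3 + 0)²*D = 1 + (-3 + 0)²*1 = 1 + (-3)²*1 = 1 + 9*1 = 1 + 9 = 10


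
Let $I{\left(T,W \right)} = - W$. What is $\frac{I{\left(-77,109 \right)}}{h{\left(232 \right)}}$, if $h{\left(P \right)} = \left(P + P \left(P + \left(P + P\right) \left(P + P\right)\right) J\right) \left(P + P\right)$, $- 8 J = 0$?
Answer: $- \frac{109}{107648} \approx -0.0010126$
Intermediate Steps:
$J = 0$ ($J = \left(- \frac{1}{8}\right) 0 = 0$)
$h{\left(P \right)} = 2 P^{2}$ ($h{\left(P \right)} = \left(P + P \left(P + \left(P + P\right) \left(P + P\right)\right) 0\right) \left(P + P\right) = \left(P + P \left(P + 2 P 2 P\right) 0\right) 2 P = \left(P + P \left(P + 4 P^{2}\right) 0\right) 2 P = \left(P + 0\right) 2 P = P 2 P = 2 P^{2}$)
$\frac{I{\left(-77,109 \right)}}{h{\left(232 \right)}} = \frac{\left(-1\right) 109}{2 \cdot 232^{2}} = - \frac{109}{2 \cdot 53824} = - \frac{109}{107648}$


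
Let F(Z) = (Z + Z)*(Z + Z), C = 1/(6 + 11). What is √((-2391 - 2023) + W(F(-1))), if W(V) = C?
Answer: I*√1275629/17 ≈ 66.438*I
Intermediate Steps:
C = 1/17 ≈ 0.058824
F(Z) = 4*Z² (F(Z) = (2*Z)*(2*Z) = 4*Z²)
W(V) = 1/17
√((-2391 - 2023) + W(F(-1))) = √((-2391 - 2023) + 1/17) = √(-4414 + 1/17) = √(-75037/17) = I*√1275629/17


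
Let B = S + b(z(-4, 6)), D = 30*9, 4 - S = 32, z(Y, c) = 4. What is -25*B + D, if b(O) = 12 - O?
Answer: 770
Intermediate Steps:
S = -28 (S = 4 - 1*32 = 4 - 32 = -28)
D = 270
B = -20 (B = -28 + (12 - 1*4) = -28 + (12 - 4) = -28 + 8 = -20)
-25*B + D = -25*(-20) + 270 = 500 + 270 = 770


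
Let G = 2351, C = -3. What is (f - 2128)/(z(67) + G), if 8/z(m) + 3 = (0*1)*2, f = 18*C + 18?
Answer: -6492/7045 ≈ -0.92150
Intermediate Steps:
f = -36 (f = 18*(-3) + 18 = -54 + 18 = -36)
z(m) = -8/3 (z(m) = 8/(-3 + (0*1)*2) = 8/(-3 + 0*2) = 8/(-3 + 0) = 8/(-3) = 8*(-⅓) = -8/3)
(f - 2128)/(z(67) + G) = (-36 - 2128)/(-8/3 + 2351) = -2164/7045/3 = -2164*3/7045 = -6492/7045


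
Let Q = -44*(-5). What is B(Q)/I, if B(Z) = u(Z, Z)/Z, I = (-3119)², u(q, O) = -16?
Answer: -4/535048855 ≈ -7.4759e-9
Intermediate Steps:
Q = 220
I = 9728161
B(Z) = -16/Z
B(Q)/I = -16/220/9728161 = -16*1/220*(1/9728161) = -4/55*1/9728161 = -4/535048855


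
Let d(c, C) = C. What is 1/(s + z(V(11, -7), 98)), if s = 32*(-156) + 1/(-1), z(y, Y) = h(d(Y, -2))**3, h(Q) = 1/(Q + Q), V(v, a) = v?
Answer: -64/319553 ≈ -0.00020028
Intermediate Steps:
h(Q) = 1/(2*Q)
z(y, Y) = -1/64 (z(y, Y) = ((1/2)/(-2))**3 = ((1/2)*(-1/2))**3 = (-1/4)**3 = -1/64)
s = -4993 (s = -4992 - 1 = -4993)
1/(s + z(V(11, -7), 98)) = 1/(-4993 - 1/64) = 1/(-319553/64) = -64/319553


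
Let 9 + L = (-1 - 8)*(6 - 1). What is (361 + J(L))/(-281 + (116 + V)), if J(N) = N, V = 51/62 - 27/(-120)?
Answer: -380680/203301 ≈ -1.8725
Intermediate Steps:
V = 1299/1240 (V = 51*(1/62) - 27*(-1/120) = 51/62 + 9/40 = 1299/1240 ≈ 1.0476)
L = -54 (L = -9 + (-1 - 8)*(6 - 1) = -9 - 9*5 = -9 - 45 = -54)
(361 + J(L))/(-281 + (116 + V)) = (361 - 54)/(-281 + (116 + 1299/1240)) = 307/(-281 + 145139/1240) = 307/(-203301/1240) = 307*(-1240/203301) = -380680/203301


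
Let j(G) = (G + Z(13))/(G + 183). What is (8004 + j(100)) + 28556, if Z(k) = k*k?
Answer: 10346749/283 ≈ 36561.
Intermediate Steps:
Z(k) = k²
j(G) = (169 + G)/(183 + G) (j(G) = (G + 13²)/(G + 183) = (G + 169)/(183 + G) = (169 + G)/(183 + G))
(8004 + j(100)) + 28556 = (8004 + (169 + 100)/(183 + 100)) + 28556 = (8004 + 269/283) + 28556 = 2265401/283 + 28556 = 10346749/283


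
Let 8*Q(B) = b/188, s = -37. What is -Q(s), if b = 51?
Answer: -51/1504 ≈ -0.033910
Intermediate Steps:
Q(B) = 51/1504 (Q(B) = (51/188)/8 = (51*(1/188))/8 = (1/8)*(51/188) = 51/1504)
-Q(s) = -1*51/1504 = -51/1504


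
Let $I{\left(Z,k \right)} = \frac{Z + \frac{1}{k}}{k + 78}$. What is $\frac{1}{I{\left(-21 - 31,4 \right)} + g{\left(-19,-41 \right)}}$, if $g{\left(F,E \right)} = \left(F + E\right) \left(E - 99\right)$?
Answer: $\frac{328}{2754993} \approx 0.00011906$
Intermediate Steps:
$g{\left(F,E \right)} = \left(-99 + E\right) \left(E + F\right)$ ($g{\left(F,E \right)} = \left(E + F\right) \left(-99 + E\right) = \left(-99 + E\right) \left(E + F\right)$)
$I{\left(Z,k \right)} = \frac{Z + \frac{1}{k}}{78 + k}$
$\frac{1}{I{\left(-21 - 31,4 \right)} + g{\left(-19,-41 \right)}} = \frac{1}{\frac{1 + \left(-21 - 31\right) 4}{4 \left(78 + 4\right)} - \left(-6719 - 1681\right)} = \frac{1}{\frac{1 + \left(-21 - 31\right) 4}{4 \cdot 82} + \left(1681 + 4059 + 1881 + 779\right)} = \frac{1}{\frac{1}{4} \cdot \frac{1}{82} \left(1 - 208\right) + 8400} = \frac{1}{\frac{1}{4} \cdot \frac{1}{82} \left(-207\right) + 8400} = \frac{1}{- \frac{207}{328} + 8400} = \frac{1}{\frac{2754993}{328}} = \frac{328}{2754993}$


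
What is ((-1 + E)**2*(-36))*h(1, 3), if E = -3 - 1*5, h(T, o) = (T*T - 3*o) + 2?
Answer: 17496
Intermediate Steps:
h(T, o) = 2 + T**2 - 3*o (h(T, o) = (T**2 - 3*o) + 2 = 2 + T**2 - 3*o)
E = -8 (E = -3 - 5 = -8)
((-1 + E)**2*(-36))*h(1, 3) = ((-1 - 8)**2*(-36))*(2 + 1**2 - 3*3) = ((-9)**2*(-36))*(2 + 1 - 9) = (81*(-36))*(-6) = -2916*(-6) = 17496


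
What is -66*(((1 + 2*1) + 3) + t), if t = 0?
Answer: -396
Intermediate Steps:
-66*(((1 + 2*1) + 3) + t) = -66*(((1 + 2*1) + 3) + 0) = -66*(((1 + 2) + 3) + 0) = -66*((3 + 3) + 0) = -66*(6 + 0) = -66*6 = -396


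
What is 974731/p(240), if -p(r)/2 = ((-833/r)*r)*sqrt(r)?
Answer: 974731*sqrt(15)/99960 ≈ 37.766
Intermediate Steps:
p(r) = 1666*sqrt(r) (p(r) = -2*(-833/r)*r*sqrt(r) = -(-1666)*sqrt(r) = 1666*sqrt(r))
974731/p(240) = 974731/((1666*sqrt(240))) = 974731/((1666*(4*sqrt(15)))) = 974731/((6664*sqrt(15))) = 974731*(sqrt(15)/99960) = 974731*sqrt(15)/99960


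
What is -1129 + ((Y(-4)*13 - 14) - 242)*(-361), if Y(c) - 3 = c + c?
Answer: 114752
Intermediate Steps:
Y(c) = 3 + 2*c (Y(c) = 3 + (c + c) = 3 + 2*c)
-1129 + ((Y(-4)*13 - 14) - 242)*(-361) = -1129 + (((3 + 2*(-4))*13 - 14) - 242)*(-361) = -1129 + (((3 - 8)*13 - 14) - 242)*(-361) = -1129 + ((-5*13 - 14) - 242)*(-361) = -1129 + ((-65 - 14) - 242)*(-361) = -1129 + (-79 - 242)*(-361) = -1129 - 321*(-361) = -1129 + 115881 = 114752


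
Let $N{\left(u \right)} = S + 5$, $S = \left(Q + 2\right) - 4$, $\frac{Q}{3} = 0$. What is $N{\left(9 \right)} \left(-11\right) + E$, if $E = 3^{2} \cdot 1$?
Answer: $-24$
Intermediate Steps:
$Q = 0$ ($Q = 3 \cdot 0 = 0$)
$S = -2$ ($S = \left(0 + 2\right) - 4 = 2 - 4 = -2$)
$N{\left(u \right)} = 3$ ($N{\left(u \right)} = -2 + 5 = 3$)
$E = 9$ ($E = 9 \cdot 1 = 9$)
$N{\left(9 \right)} \left(-11\right) + E = 3 \left(-11\right) + 9 = -33 + 9 = -24$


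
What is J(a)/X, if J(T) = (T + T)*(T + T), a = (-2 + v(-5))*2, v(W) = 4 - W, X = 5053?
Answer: 784/5053 ≈ 0.15516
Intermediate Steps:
a = 14 (a = (-2 + (4 - 1*(-5)))*2 = (-2 + (4 + 5))*2 = (-2 + 9)*2 = 7*2 = 14)
J(T) = 4*T² (J(T) = (2*T)*(2*T) = 4*T²)
J(a)/X = (4*14²)/5053 = (4*196)*(1/5053) = 784*(1/5053) = 784/5053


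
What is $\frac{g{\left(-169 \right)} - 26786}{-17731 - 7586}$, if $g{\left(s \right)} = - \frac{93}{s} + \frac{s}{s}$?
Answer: $\frac{4526572}{4278573} \approx 1.058$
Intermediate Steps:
$g{\left(s \right)} = 1 - \frac{93}{s}$ ($g{\left(s \right)} = - \frac{93}{s} + 1 = 1 - \frac{93}{s}$)
$\frac{g{\left(-169 \right)} - 26786}{-17731 - 7586} = \frac{\frac{-93 - 169}{-169} - 26786}{-17731 - 7586} = \frac{\left(- \frac{1}{169}\right) \left(-262\right) - 26786}{-25317} = \left(\frac{262}{169} - 26786\right) \left(- \frac{1}{25317}\right) = \left(- \frac{4526572}{169}\right) \left(- \frac{1}{25317}\right) = \frac{4526572}{4278573}$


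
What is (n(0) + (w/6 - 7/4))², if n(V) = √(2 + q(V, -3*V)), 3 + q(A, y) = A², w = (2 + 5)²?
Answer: 5785/144 + 77*I/6 ≈ 40.174 + 12.833*I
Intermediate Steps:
w = 49 (w = 7² = 49)
q(A, y) = -3 + A²
n(V) = √(-1 + V²) (n(V) = √(2 + (-3 + V²)) = √(-1 + V²))
(n(0) + (w/6 - 7/4))² = (√(-1 + 0²) + (49/6 - 7/4))² = (√(-1 + 0) + (49*(⅙) - 7*¼))² = (√(-1) + (49/6 - 7/4))² = (I + 77/12)² = (77/12 + I)²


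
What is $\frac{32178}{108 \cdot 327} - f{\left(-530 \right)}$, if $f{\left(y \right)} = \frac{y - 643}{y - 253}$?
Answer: $- \frac{100187}{170694} \approx -0.58694$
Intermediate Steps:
$f{\left(y \right)} = \frac{-643 + y}{-253 + y}$
$\frac{32178}{108 \cdot 327} - f{\left(-530 \right)} = \frac{32178}{108 \cdot 327} - \frac{-643 - 530}{-253 - 530} = \frac{32178}{35316} - \frac{1}{-783} \left(-1173\right) = 32178 \cdot \frac{1}{35316} - \left(- \frac{1}{783}\right) \left(-1173\right) = \frac{5363}{5886} - \frac{391}{261} = - \frac{100187}{170694}$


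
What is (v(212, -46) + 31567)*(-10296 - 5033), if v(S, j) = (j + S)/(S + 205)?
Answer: -201784901045/417 ≈ -4.8390e+8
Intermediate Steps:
v(S, j) = (S + j)/(205 + S)
(v(212, -46) + 31567)*(-10296 - 5033) = ((212 - 46)/(205 + 212) + 31567)*(-10296 - 5033) = (166/417 + 31567)*(-15329) = (13163605/417)*(-15329) = -201784901045/417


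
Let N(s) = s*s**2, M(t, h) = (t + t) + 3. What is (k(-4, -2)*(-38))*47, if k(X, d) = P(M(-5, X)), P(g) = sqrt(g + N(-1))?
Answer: -3572*I*sqrt(2) ≈ -5051.6*I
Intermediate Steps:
M(t, h) = 3 + 2*t (M(t, h) = 2*t + 3 = 3 + 2*t)
N(s) = s**3
P(g) = sqrt(-1 + g) (P(g) = sqrt(g + (-1)**3) = sqrt(g - 1) = sqrt(-1 + g))
k(X, d) = 2*I*sqrt(2) (k(X, d) = sqrt(-1 + (3 + 2*(-5))) = sqrt(-1 + (3 - 10)) = sqrt(-1 - 7) = sqrt(-8) = 2*I*sqrt(2))
(k(-4, -2)*(-38))*47 = ((2*I*sqrt(2))*(-38))*47 = -76*I*sqrt(2)*47 = -3572*I*sqrt(2)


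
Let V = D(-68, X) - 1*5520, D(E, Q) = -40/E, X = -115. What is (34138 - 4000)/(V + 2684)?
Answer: -256173/24101 ≈ -10.629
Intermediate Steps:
V = -93830/17 (V = -40/(-68) - 1*5520 = -40*(-1/68) - 5520 = 10/17 - 5520 = -93830/17 ≈ -5519.4)
(34138 - 4000)/(V + 2684) = (34138 - 4000)/(-93830/17 + 2684) = 30138/(-48202/17) = 30138*(-17/48202) = -256173/24101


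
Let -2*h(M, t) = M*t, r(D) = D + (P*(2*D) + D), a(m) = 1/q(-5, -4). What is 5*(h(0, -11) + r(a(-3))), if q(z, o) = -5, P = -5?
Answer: 8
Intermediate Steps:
a(m) = -⅕ (a(m) = 1/(-5) = -⅕)
r(D) = -8*D (r(D) = D + (-10*D + D) = D - 9*D = -8*D)
h(M, t) = -M*t/2
5*(h(0, -11) + r(a(-3))) = 5*(-½*0*(-11) - 8*(-⅕)) = 5*(0 + 8/5) = 5*(8/5) = 8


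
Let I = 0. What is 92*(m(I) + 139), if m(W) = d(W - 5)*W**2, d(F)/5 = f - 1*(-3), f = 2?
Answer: 12788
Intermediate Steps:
d(F) = 25 (d(F) = 5*(2 - 1*(-3)) = 5*(2 + 3) = 5*5 = 25)
m(W) = 25*W**2
92*(m(I) + 139) = 92*(25*0**2 + 139) = 92*(25*0 + 139) = 92*(0 + 139) = 92*139 = 12788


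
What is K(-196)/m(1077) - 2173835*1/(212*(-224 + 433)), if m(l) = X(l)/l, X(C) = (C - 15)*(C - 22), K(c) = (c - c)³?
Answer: -2173835/44308 ≈ -49.062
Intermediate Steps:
K(c) = 0 (K(c) = 0³ = 0)
X(C) = (-22 + C)*(-15 + C) (X(C) = (-15 + C)*(-22 + C) = (-22 + C)*(-15 + C))
m(l) = (330 + l² - 37*l)/l
K(-196)/m(1077) - 2173835*1/(212*(-224 + 433)) = 0/(-37 + 1077 + 330/1077) - 2173835*1/(212*(-224 + 433)) = 0/(-37 + 1077 + 330*(1/1077)) - 2173835/(212*209) = 0/(-37 + 1077 + 110/359) - 2173835/44308 = 0/(373470/359) - 2173835*1/44308 = 0*(359/373470) - 2173835/44308 = 0 - 2173835/44308 = -2173835/44308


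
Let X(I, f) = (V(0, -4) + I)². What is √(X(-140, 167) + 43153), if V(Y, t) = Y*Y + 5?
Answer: √61378 ≈ 247.75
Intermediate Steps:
V(Y, t) = 5 + Y² (V(Y, t) = Y² + 5 = 5 + Y²)
X(I, f) = (5 + I)² (X(I, f) = ((5 + 0²) + I)² = ((5 + 0) + I)² = (5 + I)²)
√(X(-140, 167) + 43153) = √((5 - 140)² + 43153) = √((-135)² + 43153) = √(18225 + 43153) = √61378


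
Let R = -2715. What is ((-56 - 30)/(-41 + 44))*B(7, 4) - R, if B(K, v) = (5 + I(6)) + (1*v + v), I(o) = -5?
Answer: 7457/3 ≈ 2485.7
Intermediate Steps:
B(K, v) = 2*v (B(K, v) = (5 - 5) + (1*v + v) = 0 + (v + v) = 0 + 2*v = 2*v)
((-56 - 30)/(-41 + 44))*B(7, 4) - R = ((-56 - 30)/(-41 + 44))*(2*4) - 1*(-2715) = -86/3*8 + 2715 = -688/3 + 2715 = 7457/3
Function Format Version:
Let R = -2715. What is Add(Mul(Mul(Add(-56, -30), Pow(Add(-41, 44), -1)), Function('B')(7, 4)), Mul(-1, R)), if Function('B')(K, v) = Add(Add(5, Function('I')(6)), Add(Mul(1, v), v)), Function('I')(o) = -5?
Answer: Rational(7457, 3) ≈ 2485.7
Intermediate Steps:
Function('B')(K, v) = Mul(2, v) (Function('B')(K, v) = Add(Add(5, -5), Add(Mul(1, v), v)) = Add(0, Add(v, v)) = Add(0, Mul(2, v)) = Mul(2, v))
Add(Mul(Mul(Add(-56, -30), Pow(Add(-41, 44), -1)), Function('B')(7, 4)), Mul(-1, R)) = Add(Mul(Mul(Add(-56, -30), Pow(Add(-41, 44), -1)), Mul(2, 4)), Mul(-1, -2715)) = Add(Mul(Mul(-86, Pow(3, -1)), 8), 2715) = Add(Mul(Mul(-86, Rational(1, 3)), 8), 2715) = Add(Mul(Rational(-86, 3), 8), 2715) = Add(Rational(-688, 3), 2715) = Rational(7457, 3)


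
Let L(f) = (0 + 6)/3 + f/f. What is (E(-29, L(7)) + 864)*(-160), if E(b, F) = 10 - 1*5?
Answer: -139040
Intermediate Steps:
L(f) = 3 (L(f) = 6*(1/3) + 1 = 2 + 1 = 3)
E(b, F) = 5 (E(b, F) = 10 - 5 = 5)
(E(-29, L(7)) + 864)*(-160) = (5 + 864)*(-160) = 869*(-160) = -139040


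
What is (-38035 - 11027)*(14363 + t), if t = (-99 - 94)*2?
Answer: -685739574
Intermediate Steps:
t = -386 (t = -193*2 = -386)
(-38035 - 11027)*(14363 + t) = (-38035 - 11027)*(14363 - 386) = -49062*13977 = -685739574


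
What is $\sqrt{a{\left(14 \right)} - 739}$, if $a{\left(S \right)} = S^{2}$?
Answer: $i \sqrt{543} \approx 23.302 i$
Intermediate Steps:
$\sqrt{a{\left(14 \right)} - 739} = \sqrt{14^{2} - 739} = \sqrt{196 - 739} = \sqrt{-543} = i \sqrt{543}$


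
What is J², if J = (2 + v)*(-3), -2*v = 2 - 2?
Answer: 36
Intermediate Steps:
v = 0 (v = -(2 - 2)/2 = -½*0 = 0)
J = -6 (J = (2 + 0)*(-3) = 2*(-3) = -6)
J² = (-6)² = 36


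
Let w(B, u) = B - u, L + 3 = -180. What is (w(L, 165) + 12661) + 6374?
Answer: 18687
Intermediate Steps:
L = -183 (L = -3 - 180 = -183)
(w(L, 165) + 12661) + 6374 = ((-183 - 1*165) + 12661) + 6374 = ((-183 - 165) + 12661) + 6374 = (-348 + 12661) + 6374 = 12313 + 6374 = 18687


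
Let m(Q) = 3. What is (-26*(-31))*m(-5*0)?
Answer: 2418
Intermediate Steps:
(-26*(-31))*m(-5*0) = -26*(-31)*3 = 806*3 = 2418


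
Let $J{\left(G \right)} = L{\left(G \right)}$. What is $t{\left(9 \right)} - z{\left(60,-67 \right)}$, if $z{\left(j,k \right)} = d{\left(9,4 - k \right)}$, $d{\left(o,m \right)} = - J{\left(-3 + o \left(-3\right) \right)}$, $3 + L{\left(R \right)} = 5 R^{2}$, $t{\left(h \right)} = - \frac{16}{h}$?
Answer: $\frac{40457}{9} \approx 4495.2$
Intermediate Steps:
$L{\left(R \right)} = -3 + 5 R^{2}$
$J{\left(G \right)} = -3 + 5 G^{2}$
$d{\left(o,m \right)} = 3 - 5 \left(-3 - 3 o\right)^{2}$ ($d{\left(o,m \right)} = - (-3 + 5 \left(-3 + o \left(-3\right)\right)^{2}) = - (-3 + 5 \left(-3 - 3 o\right)^{2}) = 3 - 5 \left(-3 - 3 o\right)^{2}$)
$z{\left(j,k \right)} = -4497$ ($z{\left(j,k \right)} = 3 - 45 \left(1 + 9\right)^{2} = 3 - 45 \cdot 10^{2} = 3 - 4500 = -4497$)
$t{\left(9 \right)} - z{\left(60,-67 \right)} = - \frac{16}{9} - -4497 = \left(-16\right) \frac{1}{9} + 4497 = - \frac{16}{9} + 4497 = \frac{40457}{9}$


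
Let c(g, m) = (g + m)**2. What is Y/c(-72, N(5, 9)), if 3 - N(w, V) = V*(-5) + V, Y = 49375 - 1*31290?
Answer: 18085/1089 ≈ 16.607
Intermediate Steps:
Y = 18085 (Y = 49375 - 31290 = 18085)
N(w, V) = 3 + 4*V (N(w, V) = 3 - (V*(-5) + V) = 3 - (-5*V + V) = 3 - (-4)*V = 3 + 4*V)
Y/c(-72, N(5, 9)) = 18085/((-72 + (3 + 4*9))**2) = 18085/((-72 + (3 + 36))**2) = 18085/((-72 + 39)**2) = 18085/((-33)**2) = 18085/1089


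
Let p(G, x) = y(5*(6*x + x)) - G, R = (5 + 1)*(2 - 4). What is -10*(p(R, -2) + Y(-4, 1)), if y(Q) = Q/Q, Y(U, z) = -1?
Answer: -120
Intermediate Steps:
y(Q) = 1
R = -12 (R = 6*(-2) = -12)
p(G, x) = 1 - G
-10*(p(R, -2) + Y(-4, 1)) = -10*((1 - 1*(-12)) - 1) = -10*((1 + 12) - 1) = -10*(13 - 1) = -10*12 = -120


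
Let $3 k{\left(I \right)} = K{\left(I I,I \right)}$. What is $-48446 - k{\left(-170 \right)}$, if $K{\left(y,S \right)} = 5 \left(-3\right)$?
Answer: $-48441$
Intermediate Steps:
$K{\left(y,S \right)} = -15$
$k{\left(I \right)} = -5$ ($k{\left(I \right)} = \frac{1}{3} \left(-15\right) = -5$)
$-48446 - k{\left(-170 \right)} = -48446 - -5 = -48446 + 5 = -48441$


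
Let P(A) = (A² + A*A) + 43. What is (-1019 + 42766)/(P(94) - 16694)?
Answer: 41747/1021 ≈ 40.888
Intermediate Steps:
P(A) = 43 + 2*A² (P(A) = (A² + A²) + 43 = 2*A² + 43 = 43 + 2*A²)
(-1019 + 42766)/(P(94) - 16694) = (-1019 + 42766)/((43 + 2*94²) - 16694) = 41747/((43 + 2*8836) - 16694) = 41747/((43 + 17672) - 16694) = 41747/(17715 - 16694) = 41747/1021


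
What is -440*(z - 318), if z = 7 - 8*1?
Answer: 140360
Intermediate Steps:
z = -1 (z = 7 - 8 = -1)
-440*(z - 318) = -440*(-1 - 318) = -440*(-319) = 140360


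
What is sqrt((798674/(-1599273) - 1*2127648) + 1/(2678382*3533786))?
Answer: I*sqrt(167179529750146236964194620221033798947573)/280311947634356274 ≈ 1458.6*I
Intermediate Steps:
sqrt((798674/(-1599273) - 1*2127648) + 1/(2678382*3533786)) = sqrt((798674*(-1/1599273) - 2127648) + (1/2678382)*(1/3533786)) = sqrt((-798674/1599273 - 2127648) + 1/9464828814252) = sqrt(-3402690798578/1599273 + 1/9464828814252) = sqrt(-1192810589495229729856829/560623895268712548) = I*sqrt(167179529750146236964194620221033798947573)/280311947634356274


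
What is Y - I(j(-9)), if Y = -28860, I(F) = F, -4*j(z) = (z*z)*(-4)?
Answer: -28941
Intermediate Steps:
j(z) = z**2 (j(z) = -z*z*(-4)/4 = -z**2*(-4)/4 = -(-1)*z**2 = z**2)
Y - I(j(-9)) = -28860 - 1*(-9)**2 = -28860 - 1*81 = -28860 - 81 = -28941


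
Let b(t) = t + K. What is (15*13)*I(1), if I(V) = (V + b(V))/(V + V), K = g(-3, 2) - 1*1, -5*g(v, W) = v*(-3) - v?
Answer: -273/2 ≈ -136.50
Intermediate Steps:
g(v, W) = 4*v/5 (g(v, W) = -(v*(-3) - v)/5 = -(-3*v - v)/5 = -(-4)*v/5 = 4*v/5)
K = -17/5 (K = (⅘)*(-3) - 1*1 = -12/5 - 1 = -17/5 ≈ -3.4000)
b(t) = -17/5 + t (b(t) = t - 17/5 = -17/5 + t)
I(V) = (-17/5 + 2*V)/(2*V) (I(V) = (V + (-17/5 + V))/(V + V) = (-17/5 + 2*V)/((2*V)) = (-17/5 + 2*V)*(1/(2*V)) = (-17/5 + 2*V)/(2*V))
(15*13)*I(1) = (15*13)*((-17/10 + 1)/1) = 195*(1*(-7/10)) = 195*(-7/10) = -273/2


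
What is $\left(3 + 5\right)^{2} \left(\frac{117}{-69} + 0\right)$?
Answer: $- \frac{2496}{23} \approx -108.52$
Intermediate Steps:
$\left(3 + 5\right)^{2} \left(\frac{117}{-69} + 0\right) = 8^{2} \left(117 \left(- \frac{1}{69}\right) + 0\right) = 64 \left(- \frac{39}{23} + 0\right) = 64 \left(- \frac{39}{23}\right) = - \frac{2496}{23}$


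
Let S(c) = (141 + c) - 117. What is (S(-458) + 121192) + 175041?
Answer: 295799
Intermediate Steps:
S(c) = 24 + c
(S(-458) + 121192) + 175041 = ((24 - 458) + 121192) + 175041 = (-434 + 121192) + 175041 = 120758 + 175041 = 295799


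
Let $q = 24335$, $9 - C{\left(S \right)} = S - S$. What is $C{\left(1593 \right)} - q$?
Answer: $-24326$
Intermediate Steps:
$C{\left(S \right)} = 9$ ($C{\left(S \right)} = 9 - \left(S - S\right) = 9 - 0 = 9 + 0 = 9$)
$C{\left(1593 \right)} - q = 9 - 24335 = -24326$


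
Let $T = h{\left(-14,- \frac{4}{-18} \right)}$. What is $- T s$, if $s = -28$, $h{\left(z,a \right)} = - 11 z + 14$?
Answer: $4704$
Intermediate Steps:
$h{\left(z,a \right)} = 14 - 11 z$
$T = 168$ ($T = 14 - -154 = 14 + 154 = 168$)
$- T s = - 168 \left(-28\right) = \left(-1\right) \left(-4704\right) = 4704$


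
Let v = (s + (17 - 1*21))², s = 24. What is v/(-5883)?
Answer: -400/5883 ≈ -0.067993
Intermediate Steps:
v = 400 (v = (24 + (17 - 1*21))² = (24 + (17 - 21))² = (24 - 4)² = 20² = 400)
v/(-5883) = 400/(-5883) = 400*(-1/5883) = -400/5883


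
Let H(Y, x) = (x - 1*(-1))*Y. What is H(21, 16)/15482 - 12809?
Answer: -198308581/15482 ≈ -12809.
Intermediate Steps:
H(Y, x) = Y*(1 + x) (H(Y, x) = (x + 1)*Y = (1 + x)*Y = Y*(1 + x))
H(21, 16)/15482 - 12809 = (21*(1 + 16))/15482 - 12809 = (21*17)*(1/15482) - 12809 = 357*(1/15482) - 12809 = 357/15482 - 12809 = -198308581/15482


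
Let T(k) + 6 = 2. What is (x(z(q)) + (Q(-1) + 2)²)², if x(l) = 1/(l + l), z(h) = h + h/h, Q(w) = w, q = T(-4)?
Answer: 25/36 ≈ 0.69444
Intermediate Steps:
T(k) = -4 (T(k) = -6 + 2 = -4)
q = -4
z(h) = 1 + h (z(h) = h + 1 = 1 + h)
x(l) = 1/(2*l)
(x(z(q)) + (Q(-1) + 2)²)² = (1/(2*(1 - 4)) + (-1 + 2)²)² = ((½)/(-3) + 1²)² = ((½)*(-⅓) + 1)² = (-⅙ + 1)² = (⅚)² = 25/36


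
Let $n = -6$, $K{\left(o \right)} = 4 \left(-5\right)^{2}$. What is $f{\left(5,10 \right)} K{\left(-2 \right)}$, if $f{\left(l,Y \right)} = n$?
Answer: $-600$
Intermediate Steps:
$K{\left(o \right)} = 100$ ($K{\left(o \right)} = 4 \cdot 25 = 100$)
$f{\left(l,Y \right)} = -6$
$f{\left(5,10 \right)} K{\left(-2 \right)} = \left(-6\right) 100 = -600$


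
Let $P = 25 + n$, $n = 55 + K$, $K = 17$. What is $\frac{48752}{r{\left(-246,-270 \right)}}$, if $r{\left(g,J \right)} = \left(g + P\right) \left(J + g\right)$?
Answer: $\frac{12188}{19221} \approx 0.6341$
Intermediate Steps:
$n = 72$ ($n = 55 + 17 = 72$)
$P = 97$ ($P = 25 + 72 = 97$)
$r{\left(g,J \right)} = \left(97 + g\right) \left(J + g\right)$ ($r{\left(g,J \right)} = \left(g + 97\right) \left(J + g\right) = \left(97 + g\right) \left(J + g\right)$)
$\frac{48752}{r{\left(-246,-270 \right)}} = \frac{48752}{\left(-246\right)^{2} + 97 \left(-270\right) + 97 \left(-246\right) - -66420} = \frac{48752}{60516 - 26190 - 23862 + 66420} = \frac{48752}{76884} = 48752 \cdot \frac{1}{76884} = \frac{12188}{19221}$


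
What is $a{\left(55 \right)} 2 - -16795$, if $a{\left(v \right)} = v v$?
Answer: $22845$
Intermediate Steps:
$a{\left(v \right)} = v^{2}$
$a{\left(55 \right)} 2 - -16795 = 55^{2} \cdot 2 - -16795 = 3025 \cdot 2 + 16795 = 6050 + 16795 = 22845$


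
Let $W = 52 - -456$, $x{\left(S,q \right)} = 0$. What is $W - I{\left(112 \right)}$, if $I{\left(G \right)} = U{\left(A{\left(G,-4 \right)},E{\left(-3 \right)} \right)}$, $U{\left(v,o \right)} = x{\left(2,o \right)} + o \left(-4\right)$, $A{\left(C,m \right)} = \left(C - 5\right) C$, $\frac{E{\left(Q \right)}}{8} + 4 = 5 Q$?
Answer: $-100$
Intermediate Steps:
$E{\left(Q \right)} = -32 + 40 Q$ ($E{\left(Q \right)} = -32 + 8 \cdot 5 Q = -32 + 40 Q$)
$A{\left(C,m \right)} = C \left(-5 + C\right)$ ($A{\left(C,m \right)} = \left(-5 + C\right) C = C \left(-5 + C\right)$)
$U{\left(v,o \right)} = - 4 o$ ($U{\left(v,o \right)} = 0 + o \left(-4\right) = 0 - 4 o = - 4 o$)
$I{\left(G \right)} = 608$ ($I{\left(G \right)} = - 4 \left(-32 + 40 \left(-3\right)\right) = - 4 \left(-32 - 120\right) = \left(-4\right) \left(-152\right) = 608$)
$W = 508$ ($W = 52 + 456 = 508$)
$W - I{\left(112 \right)} = 508 - 608 = -100$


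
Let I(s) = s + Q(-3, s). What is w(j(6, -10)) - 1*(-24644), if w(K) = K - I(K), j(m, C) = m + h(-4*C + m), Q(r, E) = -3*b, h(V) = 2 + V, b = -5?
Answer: 24629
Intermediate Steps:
Q(r, E) = 15 (Q(r, E) = -3*(-5) = 15)
j(m, C) = 2 - 4*C + 2*m (j(m, C) = m + (2 + (-4*C + m)) = m + (2 + (m - 4*C)) = m + (2 + m - 4*C) = 2 - 4*C + 2*m)
I(s) = 15 + s (I(s) = s + 15 = 15 + s)
w(K) = -15 (w(K) = K - (15 + K) = K + (-15 - K) = -15)
w(j(6, -10)) - 1*(-24644) = -15 - 1*(-24644) = -15 + 24644 = 24629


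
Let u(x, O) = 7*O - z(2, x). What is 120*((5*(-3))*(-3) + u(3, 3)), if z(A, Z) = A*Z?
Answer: 7200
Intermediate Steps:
u(x, O) = -2*x + 7*O (u(x, O) = 7*O - 2*x = -2*x + 7*O)
120*((5*(-3))*(-3) + u(3, 3)) = 120*((5*(-3))*(-3) + (-2*3 + 7*3)) = 120*(-15*(-3) + (-6 + 21)) = 120*(45 + 15) = 120*60 = 7200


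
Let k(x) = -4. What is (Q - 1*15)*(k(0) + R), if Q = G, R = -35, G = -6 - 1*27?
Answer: 1872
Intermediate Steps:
G = -33 (G = -6 - 27 = -33)
Q = -33
(Q - 1*15)*(k(0) + R) = (-33 - 1*15)*(-4 - 35) = (-33 - 15)*(-39) = -48*(-39) = 1872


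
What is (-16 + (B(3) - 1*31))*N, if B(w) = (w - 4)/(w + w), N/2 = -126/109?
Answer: 11886/109 ≈ 109.05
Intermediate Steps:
N = -252/109 (N = 2*(-126/109) = -252/109 ≈ -2.3119)
B(w) = (-4 + w)/(2*w) (B(w) = (-4 + w)/((2*w)) = (-4 + w)*(1/(2*w)) = (-4 + w)/(2*w))
(-16 + (B(3) - 1*31))*N = (-16 + ((1/2)*(-4 + 3)/3 - 1*31))*(-252/109) = (-16 + ((1/2)*(1/3)*(-1) - 31))*(-252/109) = (-16 + (-1/6 - 31))*(-252/109) = (-16 - 187/6)*(-252/109) = -283/6*(-252/109) = 11886/109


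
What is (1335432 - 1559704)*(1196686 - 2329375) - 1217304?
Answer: 254029210104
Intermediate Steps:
(1335432 - 1559704)*(1196686 - 2329375) - 1217304 = -224272*(-1132689) - 1217304 = 254030427408 - 1217304 = 254029210104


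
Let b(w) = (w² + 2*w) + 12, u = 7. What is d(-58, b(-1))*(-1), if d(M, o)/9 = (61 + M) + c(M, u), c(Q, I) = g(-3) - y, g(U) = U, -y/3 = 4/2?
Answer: -54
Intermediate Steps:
y = -6 (y = -12/2 = -3*2 = -6)
b(w) = 12 + w² + 2*w
c(Q, I) = 3 (c(Q, I) = -3 - 1*(-6) = -3 + 6 = 3)
d(M, o) = 576 + 9*M (d(M, o) = 9*((61 + M) + 3) = 9*(64 + M) = 576 + 9*M)
d(-58, b(-1))*(-1) = (576 + 9*(-58))*(-1) = (576 - 522)*(-1) = 54*(-1) = -54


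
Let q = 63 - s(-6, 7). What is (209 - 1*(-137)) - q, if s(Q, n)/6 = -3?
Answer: 265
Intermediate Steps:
s(Q, n) = -18 (s(Q, n) = 6*(-3) = -18)
q = 81 (q = 63 - 1*(-18) = 63 + 18 = 81)
(209 - 1*(-137)) - q = (209 - 1*(-137)) - 1*81 = (209 + 137) - 81 = 346 - 81 = 265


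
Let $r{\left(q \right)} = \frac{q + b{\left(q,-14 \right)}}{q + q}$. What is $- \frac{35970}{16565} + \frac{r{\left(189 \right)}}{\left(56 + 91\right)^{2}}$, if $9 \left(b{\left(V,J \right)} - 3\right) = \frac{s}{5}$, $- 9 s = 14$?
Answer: $- \frac{11899185364321}{5479903778265} \approx -2.1714$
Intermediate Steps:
$s = - \frac{14}{9}$ ($s = \left(- \frac{1}{9}\right) 14 = - \frac{14}{9} \approx -1.5556$)
$b{\left(V,J \right)} = \frac{1201}{405}$ ($b{\left(V,J \right)} = 3 + \frac{\left(- \frac{14}{9}\right) \frac{1}{5}}{9} = 3 + \frac{1}{9} \left(- \frac{14}{45}\right) = 3 - \frac{14}{405} = \frac{1201}{405}$)
$r{\left(q \right)} = \frac{\frac{1201}{405} + q}{2 q}$ ($r{\left(q \right)} = \frac{q + \frac{1201}{405}}{q + q} = \frac{\frac{1201}{405} + q}{2 q}$)
$- \frac{35970}{16565} + \frac{r{\left(189 \right)}}{\left(56 + 91\right)^{2}} = - \frac{35970}{16565} + \frac{\frac{1}{810} \cdot \frac{1}{189} \left(1201 + 405 \cdot 189\right)}{\left(56 + 91\right)^{2}} = \left(-35970\right) \frac{1}{16565} + \frac{\frac{1}{810} \cdot \frac{1}{189} \left(1201 + 76545\right)}{147^{2}} = - \frac{7194}{3313} + \frac{\frac{1}{810} \cdot \frac{1}{189} \cdot 77746}{21609} = - \frac{7194}{3313} + \frac{38873}{76545} \cdot \frac{1}{21609} = - \frac{7194}{3313} + \frac{38873}{1654060905} = - \frac{11899185364321}{5479903778265}$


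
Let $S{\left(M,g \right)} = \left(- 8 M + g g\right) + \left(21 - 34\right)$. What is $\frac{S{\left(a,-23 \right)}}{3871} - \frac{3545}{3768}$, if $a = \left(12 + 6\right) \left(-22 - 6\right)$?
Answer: $\frac{3414169}{14585928} \approx 0.23407$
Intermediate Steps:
$a = -504$ ($a = 18 \left(-28\right) = -504$)
$S{\left(M,g \right)} = -13 + g^{2} - 8 M$ ($S{\left(M,g \right)} = \left(- 8 M + g^{2}\right) - 13 = \left(g^{2} - 8 M\right) - 13 = -13 + g^{2} - 8 M$)
$\frac{S{\left(a,-23 \right)}}{3871} - \frac{3545}{3768} = \frac{-13 + \left(-23\right)^{2} - -4032}{3871} - \frac{3545}{3768} = \left(-13 + 529 + 4032\right) \frac{1}{3871} - \frac{3545}{3768} = 4548 \cdot \frac{1}{3871} - \frac{3545}{3768} = \frac{4548}{3871} - \frac{3545}{3768} = \frac{3414169}{14585928}$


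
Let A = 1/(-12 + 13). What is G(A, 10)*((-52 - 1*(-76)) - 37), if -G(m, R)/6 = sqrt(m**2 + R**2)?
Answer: 78*sqrt(101) ≈ 783.89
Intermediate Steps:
A = 1 (A = 1/1 = 1)
G(m, R) = -6*sqrt(R**2 + m**2) (G(m, R) = -6*sqrt(m**2 + R**2) = -6*sqrt(R**2 + m**2))
G(A, 10)*((-52 - 1*(-76)) - 37) = (-6*sqrt(10**2 + 1**2))*((-52 - 1*(-76)) - 37) = (-6*sqrt(100 + 1))*((-52 + 76) - 37) = (-6*sqrt(101))*(24 - 37) = -6*sqrt(101)*(-13) = 78*sqrt(101)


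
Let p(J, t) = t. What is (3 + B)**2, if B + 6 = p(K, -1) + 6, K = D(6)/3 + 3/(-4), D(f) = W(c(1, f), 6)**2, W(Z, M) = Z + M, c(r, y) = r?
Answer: 4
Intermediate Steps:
W(Z, M) = M + Z
D(f) = 49 (D(f) = (6 + 1)**2 = 7**2 = 49)
K = 187/12 (K = 49/3 + 3/(-4) = 49*(1/3) + 3*(-1/4) = 49/3 - 3/4 = 187/12 ≈ 15.583)
B = -1 (B = -6 + (-1 + 6) = -6 + 5 = -1)
(3 + B)**2 = (3 - 1)**2 = 2**2 = 4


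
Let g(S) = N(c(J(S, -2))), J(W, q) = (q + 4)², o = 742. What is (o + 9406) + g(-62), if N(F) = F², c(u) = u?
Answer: 10164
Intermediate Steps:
J(W, q) = (4 + q)²
g(S) = 16 (g(S) = ((4 - 2)²)² = (2²)² = 4² = 16)
(o + 9406) + g(-62) = (742 + 9406) + 16 = 10148 + 16 = 10164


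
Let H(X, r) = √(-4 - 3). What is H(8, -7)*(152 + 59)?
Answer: 211*I*√7 ≈ 558.25*I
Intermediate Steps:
H(X, r) = I*√7 (H(X, r) = √(-7) = I*√7)
H(8, -7)*(152 + 59) = (I*√7)*(152 + 59) = (I*√7)*211 = 211*I*√7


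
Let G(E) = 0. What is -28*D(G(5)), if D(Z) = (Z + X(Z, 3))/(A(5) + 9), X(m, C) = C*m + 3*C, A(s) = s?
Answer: -18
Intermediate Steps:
X(m, C) = 3*C + C*m
D(Z) = 9/14 + 2*Z/7 (D(Z) = (Z + 3*(3 + Z))/(5 + 9) = (Z + (9 + 3*Z))/14 = (9 + 4*Z)*(1/14) = 9/14 + 2*Z/7)
-28*D(G(5)) = -28*(9/14 + (2/7)*0) = -28*(9/14 + 0) = -28*9/14 = -18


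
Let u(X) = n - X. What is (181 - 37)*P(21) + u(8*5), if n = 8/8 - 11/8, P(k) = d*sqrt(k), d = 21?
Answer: -323/8 + 3024*sqrt(21) ≈ 13817.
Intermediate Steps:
P(k) = 21*sqrt(k)
n = -3/8 (n = 8*(1/8) - 11*1/8 = 1 - 11/8 = -3/8 ≈ -0.37500)
u(X) = -3/8 - X
(181 - 37)*P(21) + u(8*5) = (181 - 37)*(21*sqrt(21)) + (-3/8 - 8*5) = 144*(21*sqrt(21)) + (-3/8 - 1*40) = 3024*sqrt(21) + (-3/8 - 40) = 3024*sqrt(21) - 323/8 = -323/8 + 3024*sqrt(21)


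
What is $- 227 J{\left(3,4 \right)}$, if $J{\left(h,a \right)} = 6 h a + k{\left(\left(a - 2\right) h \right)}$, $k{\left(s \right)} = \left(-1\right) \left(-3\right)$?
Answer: $-17025$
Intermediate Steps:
$k{\left(s \right)} = 3$
$J{\left(h,a \right)} = 3 + 6 a h$ ($J{\left(h,a \right)} = 6 h a + 3 = 6 a h + 3 = 3 + 6 a h$)
$- 227 J{\left(3,4 \right)} = - 227 \left(3 + 6 \cdot 4 \cdot 3\right) = - 227 \left(3 + 72\right) = \left(-227\right) 75 = -17025$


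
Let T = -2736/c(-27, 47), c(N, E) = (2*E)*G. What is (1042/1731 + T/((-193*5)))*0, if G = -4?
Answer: 0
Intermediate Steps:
c(N, E) = -8*E (c(N, E) = (2*E)*(-4) = -8*E)
T = 342/47 (T = -2736/((-8*47)) = -2736/(-376) = -2736*(-1/376) = 342/47 ≈ 7.2766)
(1042/1731 + T/((-193*5)))*0 = (1042/1731 + 342/(47*((-193*5))))*0 = (1042*(1/1731) + (342/47)/(-965))*0 = (1042/1731 + (342/47)*(-1/965))*0 = (1042/1731 - 342/45355)*0 = (46667908/78509505)*0 = 0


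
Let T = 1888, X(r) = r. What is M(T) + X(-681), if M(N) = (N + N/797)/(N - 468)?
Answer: -192302079/282935 ≈ -679.67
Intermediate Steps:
M(N) = 798*N/(797*(-468 + N)) (M(N) = (N + N*(1/797))/(-468 + N) = (N + N/797)/(-468 + N) = (798*N/797)/(-468 + N) = 798*N/(797*(-468 + N)))
M(T) + X(-681) = (798/797)*1888/(-468 + 1888) - 681 = (798/797)*1888/1420 - 681 = (798/797)*1888*(1/1420) - 681 = 376656/282935 - 681 = -192302079/282935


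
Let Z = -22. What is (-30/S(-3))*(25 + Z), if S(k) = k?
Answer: 30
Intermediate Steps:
(-30/S(-3))*(25 + Z) = (-30/(-3))*(25 - 22) = -30*(-⅓)*3 = 10*3 = 30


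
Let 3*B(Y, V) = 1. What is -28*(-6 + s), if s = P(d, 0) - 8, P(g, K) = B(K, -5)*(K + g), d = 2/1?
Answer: 1120/3 ≈ 373.33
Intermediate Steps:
B(Y, V) = ⅓ (B(Y, V) = (⅓)*1 = ⅓)
d = 2 (d = 2*1 = 2)
P(g, K) = K/3 + g/3 (P(g, K) = (K + g)/3 = K/3 + g/3)
s = -22/3 (s = ((⅓)*0 + (⅓)*2) - 8 = (0 + ⅔) - 8 = ⅔ - 8 = -22/3 ≈ -7.3333)
-28*(-6 + s) = -28*(-6 - 22/3) = -28*(-40/3) = 1120/3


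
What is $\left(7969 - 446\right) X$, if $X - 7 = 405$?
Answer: $3099476$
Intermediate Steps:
$X = 412$ ($X = 7 + 405 = 412$)
$\left(7969 - 446\right) X = \left(7969 - 446\right) 412 = 7523 \cdot 412 = 3099476$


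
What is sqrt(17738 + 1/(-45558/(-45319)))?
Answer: sqrt(4090871108626)/15186 ≈ 133.19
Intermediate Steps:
sqrt(17738 + 1/(-45558/(-45319))) = sqrt(17738 + 1/(-45558*(-1/45319))) = sqrt(17738 + 1/(45558/45319)) = sqrt(17738 + 45319/45558) = sqrt(808153123/45558) = sqrt(4090871108626)/15186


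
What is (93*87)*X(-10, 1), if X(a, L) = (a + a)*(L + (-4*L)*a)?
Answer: -6634620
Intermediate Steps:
X(a, L) = 2*a*(L - 4*L*a) (X(a, L) = (2*a)*(L - 4*L*a) = 2*a*(L - 4*L*a))
(93*87)*X(-10, 1) = (93*87)*(2*1*(-10)*(1 - 4*(-10))) = 8091*(2*1*(-10)*(1 + 40)) = 8091*(2*1*(-10)*41) = 8091*(-820) = -6634620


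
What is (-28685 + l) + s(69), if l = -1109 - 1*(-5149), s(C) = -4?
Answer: -24649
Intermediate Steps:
l = 4040 (l = -1109 + 5149 = 4040)
(-28685 + l) + s(69) = (-28685 + 4040) - 4 = -24645 - 4 = -24649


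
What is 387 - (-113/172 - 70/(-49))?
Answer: 465019/1204 ≈ 386.23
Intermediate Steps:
387 - (-113/172 - 70/(-49)) = 387 - (-113*1/172 - 70*(-1/49)) = 387 - (-113/172 + 10/7) = 387 - 1*929/1204 = 387 - 929/1204 = 465019/1204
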